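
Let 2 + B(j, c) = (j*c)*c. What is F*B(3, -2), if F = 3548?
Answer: 35480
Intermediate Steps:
B(j, c) = -2 + j*c**2 (B(j, c) = -2 + (j*c)*c = -2 + (c*j)*c = -2 + j*c**2)
F*B(3, -2) = 3548*(-2 + 3*(-2)**2) = 3548*(-2 + 3*4) = 3548*(-2 + 12) = 3548*10 = 35480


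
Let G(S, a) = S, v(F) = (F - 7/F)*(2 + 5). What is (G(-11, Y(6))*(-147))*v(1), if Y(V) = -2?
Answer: -67914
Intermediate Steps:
v(F) = -49/F + 7*F (v(F) = (F - 7/F)*7 = -49/F + 7*F)
(G(-11, Y(6))*(-147))*v(1) = (-11*(-147))*(-49/1 + 7*1) = 1617*(-49*1 + 7) = 1617*(-49 + 7) = 1617*(-42) = -67914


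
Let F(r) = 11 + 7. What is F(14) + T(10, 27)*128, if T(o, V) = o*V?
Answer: 34578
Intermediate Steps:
F(r) = 18
T(o, V) = V*o
F(14) + T(10, 27)*128 = 18 + (27*10)*128 = 18 + 270*128 = 18 + 34560 = 34578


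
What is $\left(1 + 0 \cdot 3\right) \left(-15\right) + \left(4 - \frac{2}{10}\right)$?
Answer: $- \frac{56}{5} \approx -11.2$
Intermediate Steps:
$\left(1 + 0 \cdot 3\right) \left(-15\right) + \left(4 - \frac{2}{10}\right) = \left(1 + 0\right) \left(-15\right) + \left(4 - \frac{1}{5}\right) = 1 \left(-15\right) + \left(4 - \frac{1}{5}\right) = -15 + \frac{19}{5} = - \frac{56}{5}$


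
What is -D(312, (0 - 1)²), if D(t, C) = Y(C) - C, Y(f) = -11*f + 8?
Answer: 4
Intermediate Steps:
Y(f) = 8 - 11*f
D(t, C) = 8 - 12*C (D(t, C) = (8 - 11*C) - C = 8 - 12*C)
-D(312, (0 - 1)²) = -(8 - 12*(0 - 1)²) = -(8 - 12*(-1)²) = -(8 - 12*1) = -(8 - 12) = -1*(-4) = 4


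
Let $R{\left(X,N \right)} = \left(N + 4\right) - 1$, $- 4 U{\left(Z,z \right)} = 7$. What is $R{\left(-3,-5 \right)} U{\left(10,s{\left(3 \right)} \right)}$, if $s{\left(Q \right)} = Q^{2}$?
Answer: $\frac{7}{2} \approx 3.5$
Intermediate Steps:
$U{\left(Z,z \right)} = - \frac{7}{4}$ ($U{\left(Z,z \right)} = \left(- \frac{1}{4}\right) 7 = - \frac{7}{4}$)
$R{\left(X,N \right)} = 3 + N$ ($R{\left(X,N \right)} = \left(4 + N\right) - 1 = 3 + N$)
$R{\left(-3,-5 \right)} U{\left(10,s{\left(3 \right)} \right)} = \left(3 - 5\right) \left(- \frac{7}{4}\right) = \left(-2\right) \left(- \frac{7}{4}\right) = \frac{7}{2}$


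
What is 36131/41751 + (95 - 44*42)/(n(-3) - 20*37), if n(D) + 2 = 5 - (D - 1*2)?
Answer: 33212465/10187244 ≈ 3.2602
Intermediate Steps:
n(D) = 5 - D (n(D) = -2 + (5 - (D - 1*2)) = -2 + (5 - (D - 2)) = -2 + (5 - (-2 + D)) = -2 + (5 + (2 - D)) = -2 + (7 - D) = 5 - D)
36131/41751 + (95 - 44*42)/(n(-3) - 20*37) = 36131/41751 + (95 - 44*42)/((5 - 1*(-3)) - 20*37) = 36131*(1/41751) + (95 - 1848)/((5 + 3) - 740) = 36131/41751 - 1753/(8 - 740) = 36131/41751 - 1753/(-732) = 36131/41751 - 1753*(-1/732) = 36131/41751 + 1753/732 = 33212465/10187244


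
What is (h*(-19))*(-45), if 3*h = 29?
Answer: 8265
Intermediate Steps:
h = 29/3 (h = (⅓)*29 = 29/3 ≈ 9.6667)
(h*(-19))*(-45) = ((29/3)*(-19))*(-45) = -551/3*(-45) = 8265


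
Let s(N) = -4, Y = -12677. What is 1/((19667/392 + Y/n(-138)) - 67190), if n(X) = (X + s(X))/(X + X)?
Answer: -27832/2554410715 ≈ -1.0896e-5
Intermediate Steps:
n(X) = (-4 + X)/(2*X) (n(X) = (X - 4)/(X + X) = (-4 + X)/((2*X)) = (-4 + X)*(1/(2*X)) = (-4 + X)/(2*X))
1/((19667/392 + Y/n(-138)) - 67190) = 1/((19667/392 - 12677*(-276/(-4 - 138))) - 67190) = 1/((19667*(1/392) - 12677/((1/2)*(-1/138)*(-142))) - 67190) = 1/((19667/392 - 12677/71/138) - 67190) = 1/((19667/392 - 12677*138/71) - 67190) = 1/((19667/392 - 1749426/71) - 67190) = 1/(-684378635/27832 - 67190) = 1/(-2554410715/27832) = -27832/2554410715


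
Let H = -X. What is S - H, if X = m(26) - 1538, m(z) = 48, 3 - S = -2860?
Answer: 1373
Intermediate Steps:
S = 2863 (S = 3 - 1*(-2860) = 3 + 2860 = 2863)
X = -1490 (X = 48 - 1538 = -1490)
H = 1490 (H = -1*(-1490) = 1490)
S - H = 2863 - 1*1490 = 2863 - 1490 = 1373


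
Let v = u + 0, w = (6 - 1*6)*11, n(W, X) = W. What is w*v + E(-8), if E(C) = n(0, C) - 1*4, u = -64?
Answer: -4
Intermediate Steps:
w = 0 (w = (6 - 6)*11 = 0*11 = 0)
E(C) = -4 (E(C) = 0 - 1*4 = 0 - 4 = -4)
v = -64 (v = -64 + 0 = -64)
w*v + E(-8) = 0*(-64) - 4 = 0 - 4 = -4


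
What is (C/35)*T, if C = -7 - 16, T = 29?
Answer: -667/35 ≈ -19.057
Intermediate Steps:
C = -23
(C/35)*T = (-23/35)*29 = ((1/35)*(-23))*29 = -23/35*29 = -667/35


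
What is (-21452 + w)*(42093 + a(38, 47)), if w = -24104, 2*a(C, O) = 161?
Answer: -1921255966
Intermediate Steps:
a(C, O) = 161/2 (a(C, O) = (1/2)*161 = 161/2)
(-21452 + w)*(42093 + a(38, 47)) = (-21452 - 24104)*(42093 + 161/2) = -45556*84347/2 = -1921255966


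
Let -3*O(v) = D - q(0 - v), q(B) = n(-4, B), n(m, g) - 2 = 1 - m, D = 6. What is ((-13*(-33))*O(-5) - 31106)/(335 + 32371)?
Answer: -10321/10902 ≈ -0.94671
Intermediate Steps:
n(m, g) = 3 - m (n(m, g) = 2 + (1 - m) = 3 - m)
q(B) = 7 (q(B) = 3 - 1*(-4) = 3 + 4 = 7)
O(v) = 1/3 (O(v) = -(6 - 1*7)/3 = -(6 - 7)/3 = -1/3*(-1) = 1/3)
((-13*(-33))*O(-5) - 31106)/(335 + 32371) = (-13*(-33)*(1/3) - 31106)/(335 + 32371) = (429*(1/3) - 31106)/32706 = (143 - 31106)*(1/32706) = -30963*1/32706 = -10321/10902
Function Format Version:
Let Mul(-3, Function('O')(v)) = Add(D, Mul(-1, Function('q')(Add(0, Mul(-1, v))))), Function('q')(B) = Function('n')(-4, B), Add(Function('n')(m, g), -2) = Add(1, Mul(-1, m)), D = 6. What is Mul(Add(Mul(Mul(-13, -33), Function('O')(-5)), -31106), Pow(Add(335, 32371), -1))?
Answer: Rational(-10321, 10902) ≈ -0.94671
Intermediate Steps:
Function('n')(m, g) = Add(3, Mul(-1, m)) (Function('n')(m, g) = Add(2, Add(1, Mul(-1, m))) = Add(3, Mul(-1, m)))
Function('q')(B) = 7 (Function('q')(B) = Add(3, Mul(-1, -4)) = Add(3, 4) = 7)
Function('O')(v) = Rational(1, 3) (Function('O')(v) = Mul(Rational(-1, 3), Add(6, Mul(-1, 7))) = Mul(Rational(-1, 3), Add(6, -7)) = Mul(Rational(-1, 3), -1) = Rational(1, 3))
Mul(Add(Mul(Mul(-13, -33), Function('O')(-5)), -31106), Pow(Add(335, 32371), -1)) = Mul(Add(Mul(Mul(-13, -33), Rational(1, 3)), -31106), Pow(Add(335, 32371), -1)) = Mul(Add(Mul(429, Rational(1, 3)), -31106), Pow(32706, -1)) = Mul(Add(143, -31106), Rational(1, 32706)) = Mul(-30963, Rational(1, 32706)) = Rational(-10321, 10902)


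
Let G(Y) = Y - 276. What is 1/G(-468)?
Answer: -1/744 ≈ -0.0013441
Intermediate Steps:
G(Y) = -276 + Y
1/G(-468) = 1/(-276 - 468) = 1/(-744) = -1/744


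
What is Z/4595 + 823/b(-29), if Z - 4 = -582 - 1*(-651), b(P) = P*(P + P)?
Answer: 3904471/7728790 ≈ 0.50519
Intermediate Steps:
b(P) = 2*P² (b(P) = P*(2*P) = 2*P²)
Z = 73 (Z = 4 + (-582 - 1*(-651)) = 4 + (-582 + 651) = 4 + 69 = 73)
Z/4595 + 823/b(-29) = 73/4595 + 823/((2*(-29)²)) = 73*(1/4595) + 823/((2*841)) = 73/4595 + 823/1682 = 3904471/7728790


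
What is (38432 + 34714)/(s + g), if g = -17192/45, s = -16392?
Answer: -1645785/377416 ≈ -4.3607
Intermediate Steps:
g = -17192/45 ≈ -382.04
(38432 + 34714)/(s + g) = (38432 + 34714)/(-16392 - 17192/45) = 73146/(-754832/45) = 73146*(-45/754832) = -1645785/377416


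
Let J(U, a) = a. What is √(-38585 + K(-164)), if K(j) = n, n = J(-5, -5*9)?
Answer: I*√38630 ≈ 196.55*I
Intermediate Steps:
n = -45 (n = -5*9 = -45)
K(j) = -45
√(-38585 + K(-164)) = √(-38585 - 45) = √(-38630) = I*√38630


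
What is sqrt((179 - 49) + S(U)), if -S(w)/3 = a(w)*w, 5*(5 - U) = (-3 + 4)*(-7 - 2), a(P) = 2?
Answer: sqrt(2230)/5 ≈ 9.4446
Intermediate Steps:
U = 34/5 (U = 5 - (-3 + 4)*(-7 - 2)/5 = 5 - (-9)/5 = 5 - 1/5*(-9) = 5 + 9/5 = 34/5 ≈ 6.8000)
S(w) = -6*w
sqrt((179 - 49) + S(U)) = sqrt((179 - 49) - 6*34/5) = sqrt(130 - 204/5) = sqrt(446/5) = sqrt(2230)/5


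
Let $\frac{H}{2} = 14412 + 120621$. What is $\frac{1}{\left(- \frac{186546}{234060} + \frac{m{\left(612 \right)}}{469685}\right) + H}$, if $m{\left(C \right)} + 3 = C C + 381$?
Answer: $\frac{3664482370}{989652100282597} \approx 3.7028 \cdot 10^{-6}$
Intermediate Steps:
$m{\left(C \right)} = 378 + C^{2}$ ($m{\left(C \right)} = -3 + \left(C C + 381\right) = -3 + \left(C^{2} + 381\right) = -3 + \left(381 + C^{2}\right) = 378 + C^{2}$)
$H = 270066$ ($H = 2 \left(14412 + 120621\right) = 2 \cdot 135033 = 270066$)
$\frac{1}{\left(- \frac{186546}{234060} + \frac{m{\left(612 \right)}}{469685}\right) + H} = \frac{1}{\left(- \frac{186546}{234060} + \frac{378 + 612^{2}}{469685}\right) + 270066} = \frac{1}{\left(\left(-186546\right) \frac{1}{234060} + \left(378 + 374544\right) \frac{1}{469685}\right) + 270066} = \frac{1}{\left(- \frac{31091}{39010} + 374922 \cdot \frac{1}{469685}\right) + 270066} = \frac{1}{\left(- \frac{31091}{39010} + \frac{374922}{469685}\right) + 270066} = \frac{1}{\frac{4546177}{3664482370} + 270066} = \frac{1}{\frac{989652100282597}{3664482370}} = \frac{3664482370}{989652100282597}$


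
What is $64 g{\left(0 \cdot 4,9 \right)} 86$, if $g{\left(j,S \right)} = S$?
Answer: $49536$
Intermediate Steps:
$64 g{\left(0 \cdot 4,9 \right)} 86 = 64 \cdot 9 \cdot 86 = 576 \cdot 86 = 49536$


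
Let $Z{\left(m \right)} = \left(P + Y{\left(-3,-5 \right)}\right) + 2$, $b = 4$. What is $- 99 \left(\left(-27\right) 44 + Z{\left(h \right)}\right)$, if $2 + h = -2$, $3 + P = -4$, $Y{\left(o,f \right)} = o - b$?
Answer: $118800$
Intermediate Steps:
$Y{\left(o,f \right)} = -4 + o$ ($Y{\left(o,f \right)} = o - 4 = -4 + o$)
$P = -7$ ($P = -3 - 4 = -7$)
$h = -4$ ($h = -2 - 2 = -4$)
$Z{\left(m \right)} = -12$ ($Z{\left(m \right)} = \left(-7 - 7\right) + 2 = -14 + 2 = -12$)
$- 99 \left(\left(-27\right) 44 + Z{\left(h \right)}\right) = - 99 \left(\left(-27\right) 44 - 12\right) = - 99 \left(-1188 - 12\right) = \left(-99\right) \left(-1200\right) = 118800$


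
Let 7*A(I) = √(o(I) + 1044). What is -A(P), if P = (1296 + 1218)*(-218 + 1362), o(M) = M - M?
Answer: -6*√29/7 ≈ -4.6159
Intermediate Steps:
o(M) = 0
P = 2876016 (P = 2514*1144 = 2876016)
A(I) = 6*√29/7 (A(I) = √(0 + 1044)/7 = √1044/7 = (6*√29)/7 = 6*√29/7)
-A(P) = -6*√29/7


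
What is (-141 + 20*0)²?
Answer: 19881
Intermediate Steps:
(-141 + 20*0)² = (-141 + 0)² = (-141)² = 19881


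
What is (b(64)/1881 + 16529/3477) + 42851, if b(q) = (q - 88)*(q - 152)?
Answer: 49671120/1159 ≈ 42857.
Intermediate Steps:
b(q) = (-152 + q)*(-88 + q) (b(q) = (-88 + q)*(-152 + q) = (-152 + q)*(-88 + q))
(b(64)/1881 + 16529/3477) + 42851 = ((13376 + 64² - 240*64)/1881 + 16529/3477) + 42851 = ((13376 + 4096 - 15360)*(1/1881) + 16529*(1/3477)) + 42851 = (2112*(1/1881) + 16529/3477) + 42851 = (64/57 + 16529/3477) + 42851 = 6811/1159 + 42851 = 49671120/1159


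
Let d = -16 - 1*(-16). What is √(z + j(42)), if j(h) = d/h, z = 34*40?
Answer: 4*√85 ≈ 36.878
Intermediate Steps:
d = 0 (d = -16 + 16 = 0)
z = 1360
j(h) = 0 (j(h) = 0/h = 0)
√(z + j(42)) = √(1360 + 0) = √1360 = 4*√85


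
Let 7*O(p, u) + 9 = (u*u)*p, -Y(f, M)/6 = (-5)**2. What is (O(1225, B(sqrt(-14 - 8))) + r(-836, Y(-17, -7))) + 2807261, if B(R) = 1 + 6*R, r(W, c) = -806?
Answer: 18676201/7 + 2100*I*sqrt(22) ≈ 2.668e+6 + 9849.9*I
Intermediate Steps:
Y(f, M) = -150 (Y(f, M) = -6*(-5)**2 = -6*25 = -150)
O(p, u) = -9/7 + p*u**2/7 (O(p, u) = -9/7 + ((u*u)*p)/7 = -9/7 + (u**2*p)/7 = -9/7 + (p*u**2)/7 = -9/7 + p*u**2/7)
(O(1225, B(sqrt(-14 - 8))) + r(-836, Y(-17, -7))) + 2807261 = ((-9/7 + (1/7)*1225*(1 + 6*sqrt(-14 - 8))**2) - 806) + 2807261 = ((-9/7 + (1/7)*1225*(1 + 6*sqrt(-22))**2) - 806) + 2807261 = ((-9/7 + (1/7)*1225*(1 + 6*(I*sqrt(22)))**2) - 806) + 2807261 = ((-9/7 + (1/7)*1225*(1 + 6*I*sqrt(22))**2) - 806) + 2807261 = ((-9/7 + 175*(1 + 6*I*sqrt(22))**2) - 806) + 2807261 = (-5651/7 + 175*(1 + 6*I*sqrt(22))**2) + 2807261 = 19645176/7 + 175*(1 + 6*I*sqrt(22))**2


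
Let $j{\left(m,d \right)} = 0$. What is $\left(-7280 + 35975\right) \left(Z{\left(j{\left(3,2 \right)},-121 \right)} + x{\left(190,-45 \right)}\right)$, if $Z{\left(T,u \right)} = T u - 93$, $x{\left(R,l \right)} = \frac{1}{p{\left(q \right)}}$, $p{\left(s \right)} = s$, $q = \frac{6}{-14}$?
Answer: $-2735590$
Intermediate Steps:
$q = - \frac{3}{7}$ ($q = 6 \left(- \frac{1}{14}\right) = - \frac{3}{7} \approx -0.42857$)
$x{\left(R,l \right)} = - \frac{7}{3}$ ($x{\left(R,l \right)} = \frac{1}{- \frac{3}{7}} = - \frac{7}{3}$)
$Z{\left(T,u \right)} = -93 + T u$
$\left(-7280 + 35975\right) \left(Z{\left(j{\left(3,2 \right)},-121 \right)} + x{\left(190,-45 \right)}\right) = \left(-7280 + 35975\right) \left(\left(-93 + 0 \left(-121\right)\right) - \frac{7}{3}\right) = 28695 \left(\left(-93 + 0\right) - \frac{7}{3}\right) = 28695 \left(-93 - \frac{7}{3}\right) = 28695 \left(- \frac{286}{3}\right) = -2735590$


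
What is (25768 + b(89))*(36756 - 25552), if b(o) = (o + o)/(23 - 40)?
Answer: 4905985112/17 ≈ 2.8859e+8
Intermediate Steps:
b(o) = -2*o/17 (b(o) = (2*o)/(-17) = (2*o)*(-1/17) = -2*o/17)
(25768 + b(89))*(36756 - 25552) = (25768 - 2/17*89)*(36756 - 25552) = (25768 - 178/17)*11204 = (437878/17)*11204 = 4905985112/17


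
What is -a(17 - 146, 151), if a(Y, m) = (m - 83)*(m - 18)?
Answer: -9044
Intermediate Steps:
a(Y, m) = (-83 + m)*(-18 + m)
-a(17 - 146, 151) = -(1494 + 151² - 101*151) = -(1494 + 22801 - 15251) = -1*9044 = -9044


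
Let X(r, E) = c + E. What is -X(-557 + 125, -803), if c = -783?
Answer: 1586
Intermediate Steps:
X(r, E) = -783 + E
-X(-557 + 125, -803) = -(-783 - 803) = -1*(-1586) = 1586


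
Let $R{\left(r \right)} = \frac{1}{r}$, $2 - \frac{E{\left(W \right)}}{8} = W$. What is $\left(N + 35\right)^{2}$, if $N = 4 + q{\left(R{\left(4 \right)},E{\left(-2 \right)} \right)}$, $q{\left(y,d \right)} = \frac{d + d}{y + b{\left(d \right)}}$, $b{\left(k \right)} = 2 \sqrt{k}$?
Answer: $\frac{6466716657}{4190209} + \frac{1303789568 \sqrt{2}}{4190209} \approx 1983.3$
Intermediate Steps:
$E{\left(W \right)} = 16 - 8 W$
$q{\left(y,d \right)} = \frac{2 d}{y + 2 \sqrt{d}}$ ($q{\left(y,d \right)} = \frac{d + d}{y + 2 \sqrt{d}} = \frac{2 d}{y + 2 \sqrt{d}}$)
$N = 4 + \frac{64}{\frac{1}{4} + 8 \sqrt{2}}$ ($N = 4 + \frac{2 \left(16 - -16\right)}{\frac{1}{4} + 2 \sqrt{16 - -16}} = 4 + \frac{2 \left(16 + 16\right)}{\frac{1}{4} + 2 \sqrt{16 + 16}} = 4 + 2 \cdot 32 \frac{1}{\frac{1}{4} + 2 \sqrt{32}} = 4 + 2 \cdot 32 \frac{1}{\frac{1}{4} + 2 \cdot 4 \sqrt{2}} = 4 + 2 \cdot 32 \frac{1}{\frac{1}{4} + 8 \sqrt{2}} = 4 + \frac{64}{\frac{1}{4} + 8 \sqrt{2}} \approx 9.5346$)
$\left(N + 35\right)^{2} = \left(\left(\frac{7932}{2047} + \frac{8192 \sqrt{2}}{2047}\right) + 35\right)^{2} = \left(\frac{79577}{2047} + \frac{8192 \sqrt{2}}{2047}\right)^{2}$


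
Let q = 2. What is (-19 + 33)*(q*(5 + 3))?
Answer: 224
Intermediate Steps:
(-19 + 33)*(q*(5 + 3)) = (-19 + 33)*(2*(5 + 3)) = 14*(2*8) = 14*16 = 224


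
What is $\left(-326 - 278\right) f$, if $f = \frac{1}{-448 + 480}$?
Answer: $- \frac{151}{8} \approx -18.875$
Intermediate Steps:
$f = \frac{1}{32} \approx 0.03125$
$\left(-326 - 278\right) f = \left(-326 - 278\right) \frac{1}{32} = \left(-604\right) \frac{1}{32} = - \frac{151}{8}$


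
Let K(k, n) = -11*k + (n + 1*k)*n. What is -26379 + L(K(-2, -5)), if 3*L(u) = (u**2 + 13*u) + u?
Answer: -25030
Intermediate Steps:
K(k, n) = -11*k + n*(k + n) (K(k, n) = -11*k + (n + k)*n = -11*k + (k + n)*n = -11*k + n*(k + n))
L(u) = u**2/3 + 14*u/3 (L(u) = ((u**2 + 13*u) + u)/3 = (u**2 + 14*u)/3 = u**2/3 + 14*u/3)
-26379 + L(K(-2, -5)) = -26379 + ((-5)**2 - 11*(-2) - 2*(-5))*(14 + ((-5)**2 - 11*(-2) - 2*(-5)))/3 = -26379 + (25 + 22 + 10)*(14 + (25 + 22 + 10))/3 = -26379 + (1/3)*57*(14 + 57) = -26379 + (1/3)*57*71 = -26379 + 1349 = -25030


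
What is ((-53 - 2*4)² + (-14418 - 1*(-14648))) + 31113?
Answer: 35064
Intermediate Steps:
((-53 - 2*4)² + (-14418 - 1*(-14648))) + 31113 = ((-53 - 8)² + (-14418 + 14648)) + 31113 = ((-61)² + 230) + 31113 = (3721 + 230) + 31113 = 3951 + 31113 = 35064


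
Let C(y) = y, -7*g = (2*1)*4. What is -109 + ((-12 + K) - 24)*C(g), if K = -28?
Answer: -251/7 ≈ -35.857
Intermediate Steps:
g = -8/7 (g = -2*1*4/7 = -2*4/7 = -⅐*8 = -8/7 ≈ -1.1429)
-109 + ((-12 + K) - 24)*C(g) = -109 + ((-12 - 28) - 24)*(-8/7) = -109 + (-40 - 24)*(-8/7) = -109 - 64*(-8/7) = -109 + 512/7 = -251/7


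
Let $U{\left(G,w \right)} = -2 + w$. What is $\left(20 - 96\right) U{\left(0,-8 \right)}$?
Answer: $760$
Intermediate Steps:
$\left(20 - 96\right) U{\left(0,-8 \right)} = \left(20 - 96\right) \left(-2 - 8\right) = \left(-76\right) \left(-10\right) = 760$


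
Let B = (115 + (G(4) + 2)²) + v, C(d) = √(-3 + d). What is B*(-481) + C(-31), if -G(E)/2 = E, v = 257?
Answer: -196248 + I*√34 ≈ -1.9625e+5 + 5.831*I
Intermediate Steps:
G(E) = -2*E
B = 408 (B = (115 + (-2*4 + 2)²) + 257 = (115 + (-8 + 2)²) + 257 = (115 + (-6)²) + 257 = (115 + 36) + 257 = 151 + 257 = 408)
B*(-481) + C(-31) = 408*(-481) + √(-3 - 31) = -196248 + √(-34) = -196248 + I*√34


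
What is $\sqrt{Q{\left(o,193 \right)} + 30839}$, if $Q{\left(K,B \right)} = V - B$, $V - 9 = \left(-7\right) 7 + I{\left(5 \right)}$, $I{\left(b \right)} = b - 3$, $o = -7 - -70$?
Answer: $4 \sqrt{1913} \approx 174.95$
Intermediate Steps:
$o = 63$ ($o = -7 + 70 = 63$)
$I{\left(b \right)} = -3 + b$
$V = -38$ ($V = 9 + \left(\left(-7\right) 7 + \left(-3 + 5\right)\right) = 9 + \left(-49 + 2\right) = 9 - 47 = -38$)
$Q{\left(K,B \right)} = -38 - B$
$\sqrt{Q{\left(o,193 \right)} + 30839} = \sqrt{\left(-38 - 193\right) + 30839} = \sqrt{-231 + 30839} = \sqrt{30608} = 4 \sqrt{1913}$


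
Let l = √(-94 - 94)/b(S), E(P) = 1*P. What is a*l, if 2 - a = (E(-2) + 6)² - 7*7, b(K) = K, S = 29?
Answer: 70*I*√47/29 ≈ 16.548*I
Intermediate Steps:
E(P) = P
l = 2*I*√47/29 (l = √(-94 - 94)/29 = √(-188)*(1/29) = (2*I*√47)*(1/29) = 2*I*√47/29 ≈ 0.4728*I)
a = 35 (a = 2 - ((-2 + 6)² - 7*7) = 2 - (4² - 49) = 2 - (16 - 49) = 2 - 1*(-33) = 2 + 33 = 35)
a*l = 35*(2*I*√47/29) = 70*I*√47/29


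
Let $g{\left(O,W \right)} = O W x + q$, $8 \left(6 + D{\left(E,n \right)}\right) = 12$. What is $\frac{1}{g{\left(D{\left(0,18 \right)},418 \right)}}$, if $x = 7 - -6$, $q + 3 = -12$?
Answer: $- \frac{1}{24468} \approx -4.087 \cdot 10^{-5}$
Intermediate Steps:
$D{\left(E,n \right)} = - \frac{9}{2}$ ($D{\left(E,n \right)} = -6 + \frac{1}{8} \cdot 12 = -6 + \frac{3}{2} = - \frac{9}{2}$)
$q = -15$ ($q = -3 - 12 = -15$)
$x = 13$ ($x = 7 + 6 = 13$)
$g{\left(O,W \right)} = -15 + 13 O W$ ($g{\left(O,W \right)} = O W 13 - 15 = 13 O W - 15 = -15 + 13 O W$)
$\frac{1}{g{\left(D{\left(0,18 \right)},418 \right)}} = \frac{1}{-15 + 13 \left(- \frac{9}{2}\right) 418} = \frac{1}{-15 - 24453} = \frac{1}{-24468} = - \frac{1}{24468}$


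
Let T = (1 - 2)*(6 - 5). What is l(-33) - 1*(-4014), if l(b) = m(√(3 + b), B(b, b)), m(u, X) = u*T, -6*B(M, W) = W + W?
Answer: 4014 - I*√30 ≈ 4014.0 - 5.4772*I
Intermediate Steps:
T = -1 (T = -1*1 = -1)
B(M, W) = -W/3 (B(M, W) = -(W + W)/6 = -W/3)
m(u, X) = -u (m(u, X) = u*(-1) = -u)
l(b) = -√(3 + b)
l(-33) - 1*(-4014) = -√(3 - 33) - 1*(-4014) = -√(-30) + 4014 = -I*√30 + 4014 = 4014 - I*√30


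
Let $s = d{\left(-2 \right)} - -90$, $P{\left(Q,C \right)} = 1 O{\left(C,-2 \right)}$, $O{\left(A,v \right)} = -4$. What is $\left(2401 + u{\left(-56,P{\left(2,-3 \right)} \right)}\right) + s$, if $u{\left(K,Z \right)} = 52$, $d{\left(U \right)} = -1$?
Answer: $2542$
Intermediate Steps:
$P{\left(Q,C \right)} = -4$ ($P{\left(Q,C \right)} = 1 \left(-4\right) = -4$)
$s = 89$ ($s = -1 - -90 = -1 + 90 = 89$)
$\left(2401 + u{\left(-56,P{\left(2,-3 \right)} \right)}\right) + s = \left(2401 + 52\right) + 89 = 2453 + 89 = 2542$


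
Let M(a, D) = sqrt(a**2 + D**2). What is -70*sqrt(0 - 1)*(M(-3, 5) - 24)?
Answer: 70*I*(24 - sqrt(34)) ≈ 1271.8*I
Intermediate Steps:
M(a, D) = sqrt(D**2 + a**2)
-70*sqrt(0 - 1)*(M(-3, 5) - 24) = -70*sqrt(0 - 1)*(sqrt(5**2 + (-3)**2) - 24) = -70*sqrt(-1)*(sqrt(25 + 9) - 24) = -70*I*(sqrt(34) - 24) = -70*I*(-24 + sqrt(34))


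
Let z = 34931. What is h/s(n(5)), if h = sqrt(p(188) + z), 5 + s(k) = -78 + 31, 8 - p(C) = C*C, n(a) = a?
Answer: -9*I*sqrt(5)/52 ≈ -0.38701*I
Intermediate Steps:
p(C) = 8 - C**2 (p(C) = 8 - C*C = 8 - C**2)
s(k) = -52 (s(k) = -5 + (-78 + 31) = -5 - 47 = -52)
h = 9*I*sqrt(5) (h = sqrt((8 - 1*188**2) + 34931) = sqrt((8 - 1*35344) + 34931) = sqrt((8 - 35344) + 34931) = sqrt(-35336 + 34931) = sqrt(-405) = 9*I*sqrt(5) ≈ 20.125*I)
h/s(n(5)) = (9*I*sqrt(5))/(-52) = (9*I*sqrt(5))*(-1/52) = -9*I*sqrt(5)/52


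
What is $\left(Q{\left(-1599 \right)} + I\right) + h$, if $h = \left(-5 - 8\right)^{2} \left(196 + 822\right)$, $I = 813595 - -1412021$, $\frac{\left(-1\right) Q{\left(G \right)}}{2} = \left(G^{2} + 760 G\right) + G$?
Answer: $-282266$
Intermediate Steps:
$Q{\left(G \right)} = - 1522 G - 2 G^{2}$ ($Q{\left(G \right)} = - 2 \left(\left(G^{2} + 760 G\right) + G\right) = - 2 \left(G^{2} + 761 G\right) = - 1522 G - 2 G^{2}$)
$I = 2225616$ ($I = 813595 + 1412021 = 2225616$)
$h = 172042$ ($h = \left(-13\right)^{2} \cdot 1018 = 169 \cdot 1018 = 172042$)
$\left(Q{\left(-1599 \right)} + I\right) + h = \left(\left(-2\right) \left(-1599\right) \left(761 - 1599\right) + 2225616\right) + 172042 = \left(\left(-2\right) \left(-1599\right) \left(-838\right) + 2225616\right) + 172042 = \left(-2679924 + 2225616\right) + 172042 = -454308 + 172042 = -282266$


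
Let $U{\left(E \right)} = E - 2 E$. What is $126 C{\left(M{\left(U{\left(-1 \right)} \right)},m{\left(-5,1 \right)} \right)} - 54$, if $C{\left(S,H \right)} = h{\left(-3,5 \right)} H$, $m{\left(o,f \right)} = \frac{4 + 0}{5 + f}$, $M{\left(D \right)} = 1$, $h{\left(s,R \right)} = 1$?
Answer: $30$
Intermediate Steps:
$U{\left(E \right)} = - E$
$m{\left(o,f \right)} = \frac{4}{5 + f}$
$C{\left(S,H \right)} = H$ ($C{\left(S,H \right)} = 1 H = H$)
$126 C{\left(M{\left(U{\left(-1 \right)} \right)},m{\left(-5,1 \right)} \right)} - 54 = 126 \frac{4}{5 + 1} - 54 = 126 \cdot \frac{4}{6} - 54 = 126 \cdot 4 \cdot \frac{1}{6} - 54 = 126 \cdot \frac{2}{3} - 54 = 84 - 54 = 30$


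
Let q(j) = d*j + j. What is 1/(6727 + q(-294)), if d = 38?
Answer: -1/4739 ≈ -0.00021101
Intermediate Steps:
q(j) = 39*j (q(j) = 38*j + j = 39*j)
1/(6727 + q(-294)) = 1/(6727 + 39*(-294)) = 1/(6727 - 11466) = 1/(-4739) = -1/4739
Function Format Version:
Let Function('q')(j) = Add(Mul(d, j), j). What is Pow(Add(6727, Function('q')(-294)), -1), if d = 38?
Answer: Rational(-1, 4739) ≈ -0.00021101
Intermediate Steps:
Function('q')(j) = Mul(39, j) (Function('q')(j) = Add(Mul(38, j), j) = Mul(39, j))
Pow(Add(6727, Function('q')(-294)), -1) = Pow(Add(6727, Mul(39, -294)), -1) = Pow(Add(6727, -11466), -1) = Pow(-4739, -1) = Rational(-1, 4739)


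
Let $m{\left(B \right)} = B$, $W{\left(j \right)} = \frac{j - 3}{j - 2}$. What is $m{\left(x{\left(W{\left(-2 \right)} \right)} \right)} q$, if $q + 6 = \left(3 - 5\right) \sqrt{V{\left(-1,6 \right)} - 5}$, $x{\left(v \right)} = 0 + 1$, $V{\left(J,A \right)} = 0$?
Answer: $-6 - 2 i \sqrt{5} \approx -6.0 - 4.4721 i$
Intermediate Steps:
$W{\left(j \right)} = \frac{-3 + j}{-2 + j}$
$x{\left(v \right)} = 1$
$q = -6 - 2 i \sqrt{5}$ ($q = -6 + \left(3 - 5\right) \sqrt{0 - 5} = -6 - 2 \sqrt{-5} = -6 - 2 i \sqrt{5} \approx -6.0 - 4.4721 i$)
$m{\left(x{\left(W{\left(-2 \right)} \right)} \right)} q = 1 \left(-6 - 2 i \sqrt{5}\right) = -6 - 2 i \sqrt{5}$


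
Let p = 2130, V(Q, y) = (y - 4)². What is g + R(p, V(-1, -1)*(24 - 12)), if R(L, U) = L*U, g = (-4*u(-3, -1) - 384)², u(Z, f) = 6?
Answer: 805464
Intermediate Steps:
V(Q, y) = (-4 + y)²
g = 166464 (g = (-4*6 - 384)² = (-24 - 384)² = (-408)² = 166464)
g + R(p, V(-1, -1)*(24 - 12)) = 166464 + 2130*((-4 - 1)²*(24 - 12)) = 166464 + 2130*((-5)²*12) = 166464 + 2130*(25*12) = 166464 + 2130*300 = 166464 + 639000 = 805464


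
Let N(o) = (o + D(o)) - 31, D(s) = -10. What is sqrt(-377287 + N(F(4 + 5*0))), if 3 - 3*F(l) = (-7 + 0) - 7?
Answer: I*sqrt(3395901)/3 ≈ 614.27*I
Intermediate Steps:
F(l) = 17/3 (F(l) = 1 - ((-7 + 0) - 7)/3 = 1 - (-7 - 7)/3 = 1 - 1/3*(-14) = 1 + 14/3 = 17/3)
N(o) = -41 + o (N(o) = (o - 10) - 31 = (-10 + o) - 31 = -41 + o)
sqrt(-377287 + N(F(4 + 5*0))) = sqrt(-377287 + (-41 + 17/3)) = sqrt(-377287 - 106/3) = sqrt(-1131967/3) = I*sqrt(3395901)/3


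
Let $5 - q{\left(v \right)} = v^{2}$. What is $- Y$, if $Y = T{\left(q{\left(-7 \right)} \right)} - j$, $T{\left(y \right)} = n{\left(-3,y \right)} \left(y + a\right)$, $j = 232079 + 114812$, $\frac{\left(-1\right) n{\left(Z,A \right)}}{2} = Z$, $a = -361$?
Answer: $349321$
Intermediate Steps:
$q{\left(v \right)} = 5 - v^{2}$
$n{\left(Z,A \right)} = - 2 Z$
$j = 346891$
$T{\left(y \right)} = -2166 + 6 y$ ($T{\left(y \right)} = \left(-2\right) \left(-3\right) \left(y - 361\right) = 6 \left(-361 + y\right) = -2166 + 6 y$)
$Y = -349321$ ($Y = \left(-2166 + 6 \left(5 - \left(-7\right)^{2}\right)\right) - 346891 = \left(-2166 + 6 \left(5 - 49\right)\right) - 346891 = \left(-2166 + 6 \left(-44\right)\right) - 346891 = \left(-2166 - 264\right) - 346891 = -2430 - 346891 = -349321$)
$- Y = \left(-1\right) \left(-349321\right) = 349321$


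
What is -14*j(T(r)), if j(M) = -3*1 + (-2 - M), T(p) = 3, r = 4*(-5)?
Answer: 112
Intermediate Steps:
r = -20
j(M) = -5 - M (j(M) = -3 + (-2 - M) = -5 - M)
-14*j(T(r)) = -14*(-5 - 1*3) = -14*(-5 - 3) = -14*(-8) = 112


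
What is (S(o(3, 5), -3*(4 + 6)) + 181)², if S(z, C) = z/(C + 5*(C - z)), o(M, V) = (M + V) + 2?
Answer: 17322244/529 ≈ 32745.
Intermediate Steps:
o(M, V) = 2 + M + V
S(z, C) = z/(-5*z + 6*C) (S(z, C) = z/(C + (-5*z + 5*C)) = z/(-5*z + 6*C))
(S(o(3, 5), -3*(4 + 6)) + 181)² = ((2 + 3 + 5)/(-5*(2 + 3 + 5) + 6*(-3*(4 + 6))) + 181)² = (10/(-5*10 + 6*(-3*10)) + 181)² = (10/(-50 + 6*(-30)) + 181)² = (10/(-50 - 180) + 181)² = (10/(-230) + 181)² = (10*(-1/230) + 181)² = (-1/23 + 181)² = (4162/23)² = 17322244/529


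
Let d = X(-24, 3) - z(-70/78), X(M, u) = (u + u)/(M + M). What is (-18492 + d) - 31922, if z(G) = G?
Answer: -15728927/312 ≈ -50413.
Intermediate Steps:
X(M, u) = u/M (X(M, u) = (2*u)/((2*M)) = (2*u)*(1/(2*M)) = u/M)
d = 241/312 (d = 3/(-24) - (-70)/78 = 3*(-1/24) - (-70)/78 = -⅛ - 1*(-35/39) = -⅛ + 35/39 = 241/312 ≈ 0.77244)
(-18492 + d) - 31922 = (-18492 + 241/312) - 31922 = -5769263/312 - 31922 = -15728927/312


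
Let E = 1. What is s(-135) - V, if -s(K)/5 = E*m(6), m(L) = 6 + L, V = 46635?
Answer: -46695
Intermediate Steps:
s(K) = -60 (s(K) = -5*(6 + 6) = -5*12 = -60)
s(-135) - V = -60 - 1*46635 = -60 - 46635 = -46695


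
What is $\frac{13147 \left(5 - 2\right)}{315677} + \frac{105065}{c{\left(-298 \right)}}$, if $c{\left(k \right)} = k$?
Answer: $- \frac{33154850587}{94071746} \approx -352.44$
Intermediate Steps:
$\frac{13147 \left(5 - 2\right)}{315677} + \frac{105065}{c{\left(-298 \right)}} = \frac{13147 \left(5 - 2\right)}{315677} + \frac{105065}{-298} = 13147 \left(5 - 2\right) \frac{1}{315677} + 105065 \left(- \frac{1}{298}\right) = 13147 \cdot 3 \cdot \frac{1}{315677} - \frac{105065}{298} = 39441 \cdot \frac{1}{315677} - \frac{105065}{298} = \frac{39441}{315677} - \frac{105065}{298} = - \frac{33154850587}{94071746}$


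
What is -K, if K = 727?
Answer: -727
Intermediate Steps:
-K = -1*727 = -727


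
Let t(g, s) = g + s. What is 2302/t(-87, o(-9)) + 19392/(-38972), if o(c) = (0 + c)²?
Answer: -11228737/29229 ≈ -384.16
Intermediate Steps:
o(c) = c²
2302/t(-87, o(-9)) + 19392/(-38972) = 2302/(-87 + (-9)²) + 19392/(-38972) = 2302/(-87 + 81) + 19392*(-1/38972) = 2302/(-6) - 4848/9743 = 2302*(-⅙) - 4848/9743 = -1151/3 - 4848/9743 = -11228737/29229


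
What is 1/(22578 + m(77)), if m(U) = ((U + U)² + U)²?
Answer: 1/566129427 ≈ 1.7664e-9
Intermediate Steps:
m(U) = (U + 4*U²)² (m(U) = ((2*U)² + U)² = (4*U² + U)² = (U + 4*U²)²)
1/(22578 + m(77)) = 1/(22578 + 77²*(1 + 4*77)²) = 1/(22578 + 5929*(1 + 308)²) = 1/(22578 + 5929*309²) = 1/(22578 + 5929*95481) = 1/(22578 + 566106849) = 1/566129427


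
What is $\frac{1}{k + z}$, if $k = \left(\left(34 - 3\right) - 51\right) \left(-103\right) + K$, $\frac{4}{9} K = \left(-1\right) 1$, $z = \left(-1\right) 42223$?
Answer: $- \frac{4}{160661} \approx -2.4897 \cdot 10^{-5}$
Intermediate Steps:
$z = -42223$
$K = - \frac{9}{4}$ ($K = \frac{9 \left(\left(-1\right) 1\right)}{4} = \frac{9}{4} \left(-1\right) = - \frac{9}{4} \approx -2.25$)
$k = \frac{8231}{4}$ ($k = \left(\left(34 - 3\right) - 51\right) \left(-103\right) - \frac{9}{4} = \left(31 - 51\right) \left(-103\right) - \frac{9}{4} = \left(-20\right) \left(-103\right) - \frac{9}{4} = 2060 - \frac{9}{4} = \frac{8231}{4} \approx 2057.8$)
$\frac{1}{k + z} = \frac{1}{\frac{8231}{4} - 42223} = \frac{1}{- \frac{160661}{4}} = - \frac{4}{160661}$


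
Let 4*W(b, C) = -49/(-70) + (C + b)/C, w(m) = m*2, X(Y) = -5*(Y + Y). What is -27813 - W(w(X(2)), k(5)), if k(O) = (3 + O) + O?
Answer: -14462581/520 ≈ -27813.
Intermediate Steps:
X(Y) = -10*Y
w(m) = 2*m
k(O) = 3 + 2*O
W(b, C) = 7/40 + (C + b)/(4*C) (W(b, C) = (-49/(-70) + (C + b)/C)/4 = (-49*(-1/70) + (C + b)/C)/4 = (7/10 + (C + b)/C)/4 = 7/40 + (C + b)/(4*C))
-27813 - W(w(X(2)), k(5)) = -27813 - (17/40 + (2*(-10*2))/(4*(3 + 2*5))) = -27813 - (17/40 + (2*(-20))/(4*(3 + 10))) = -27813 - (17/40 + (¼)*(-40)/13) = -27813 - (17/40 + (¼)*(-40)*(1/13)) = -27813 - (17/40 - 10/13) = -27813 - 1*(-179/520) = -27813 + 179/520 = -14462581/520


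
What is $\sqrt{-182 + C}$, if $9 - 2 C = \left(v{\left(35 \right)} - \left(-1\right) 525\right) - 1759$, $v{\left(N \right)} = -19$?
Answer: $\sqrt{449} \approx 21.19$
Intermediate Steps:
$C = 631$ ($C = \frac{9}{2} - \frac{\left(-19 - \left(-1\right) 525\right) - 1759}{2} = \frac{9}{2} - \frac{\left(-19 - -525\right) - 1759}{2} = \frac{9}{2} - \frac{\left(-19 + 525\right) - 1759}{2} = \frac{9}{2} - \frac{506 - 1759}{2} = \frac{9}{2} - - \frac{1253}{2} = \frac{9}{2} + \frac{1253}{2} = 631$)
$\sqrt{-182 + C} = \sqrt{-182 + 631} = \sqrt{449}$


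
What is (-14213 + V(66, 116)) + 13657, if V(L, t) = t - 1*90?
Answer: -530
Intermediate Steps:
V(L, t) = -90 + t (V(L, t) = t - 90 = -90 + t)
(-14213 + V(66, 116)) + 13657 = (-14213 + (-90 + 116)) + 13657 = (-14213 + 26) + 13657 = -14187 + 13657 = -530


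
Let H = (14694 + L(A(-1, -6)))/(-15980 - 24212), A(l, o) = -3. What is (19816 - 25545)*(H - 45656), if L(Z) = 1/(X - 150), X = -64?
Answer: 2249746322114147/8601088 ≈ 2.6157e+8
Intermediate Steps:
L(Z) = -1/214 (L(Z) = 1/(-64 - 150) = 1/(-214) = -1/214)
H = -3144515/8601088 (H = (14694 - 1/214)/(-15980 - 24212) = (3144515/214)/(-40192) = (3144515/214)*(-1/40192) = -3144515/8601088 ≈ -0.36559)
(19816 - 25545)*(H - 45656) = (19816 - 25545)*(-3144515/8601088 - 45656) = -5729*(-392694418243/8601088) = 2249746322114147/8601088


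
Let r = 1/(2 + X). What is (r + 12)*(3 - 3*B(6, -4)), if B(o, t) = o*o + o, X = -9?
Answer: -10209/7 ≈ -1458.4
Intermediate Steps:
B(o, t) = o + o² (B(o, t) = o² + o = o + o²)
r = -⅐ (r = 1/(2 - 9) = 1/(-7) = -⅐ ≈ -0.14286)
(r + 12)*(3 - 3*B(6, -4)) = (-⅐ + 12)*(3 - 18*(1 + 6)) = 83*(3 - 18*7)/7 = 83*(3 - 3*42)/7 = 83*(3 - 126)/7 = (83/7)*(-123) = -10209/7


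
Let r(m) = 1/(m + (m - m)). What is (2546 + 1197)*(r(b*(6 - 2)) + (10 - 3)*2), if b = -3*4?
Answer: 2511553/48 ≈ 52324.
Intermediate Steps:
b = -12
r(m) = 1/m (r(m) = 1/(m + 0) = 1/m)
(2546 + 1197)*(r(b*(6 - 2)) + (10 - 3)*2) = (2546 + 1197)*(1/(-12*(6 - 2)) + (10 - 3)*2) = 3743*(1/(-12*4) + 7*2) = 3743*(1/(-48) + 14) = 3743*(-1/48 + 14) = 3743*(671/48) = 2511553/48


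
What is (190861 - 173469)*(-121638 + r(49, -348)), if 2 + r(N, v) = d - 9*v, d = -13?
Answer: -2061317232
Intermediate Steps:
r(N, v) = -15 - 9*v (r(N, v) = -2 + (-13 - 9*v) = -15 - 9*v)
(190861 - 173469)*(-121638 + r(49, -348)) = (190861 - 173469)*(-121638 + (-15 - 9*(-348))) = 17392*(-121638 + (-15 + 3132)) = 17392*(-121638 + 3117) = 17392*(-118521) = -2061317232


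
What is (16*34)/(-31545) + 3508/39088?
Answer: 22348997/308257740 ≈ 0.072501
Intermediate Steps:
(16*34)/(-31545) + 3508/39088 = 544*(-1/31545) + 3508*(1/39088) = -544/31545 + 877/9772 = 22348997/308257740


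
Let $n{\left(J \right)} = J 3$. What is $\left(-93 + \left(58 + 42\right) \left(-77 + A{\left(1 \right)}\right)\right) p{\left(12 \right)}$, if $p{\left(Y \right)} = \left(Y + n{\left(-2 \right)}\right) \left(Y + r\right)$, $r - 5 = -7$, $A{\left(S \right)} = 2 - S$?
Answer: $-461580$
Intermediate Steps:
$r = -2$ ($r = 5 - 7 = -2$)
$n{\left(J \right)} = 3 J$
$p{\left(Y \right)} = \left(-6 + Y\right) \left(-2 + Y\right)$ ($p{\left(Y \right)} = \left(Y + 3 \left(-2\right)\right) \left(Y - 2\right) = \left(Y - 6\right) \left(-2 + Y\right) = \left(-6 + Y\right) \left(-2 + Y\right)$)
$\left(-93 + \left(58 + 42\right) \left(-77 + A{\left(1 \right)}\right)\right) p{\left(12 \right)} = \left(-93 + \left(58 + 42\right) \left(-77 + \left(2 - 1\right)\right)\right) \left(12 + 12^{2} - 96\right) = \left(-93 + 100 \left(-77 + \left(2 - 1\right)\right)\right) \left(12 + 144 - 96\right) = \left(-93 + 100 \left(-77 + 1\right)\right) 60 = \left(-93 + 100 \left(-76\right)\right) 60 = \left(-93 - 7600\right) 60 = \left(-7693\right) 60 = -461580$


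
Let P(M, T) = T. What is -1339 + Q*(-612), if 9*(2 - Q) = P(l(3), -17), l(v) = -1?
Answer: -3719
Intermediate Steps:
Q = 35/9 (Q = 2 - ⅑*(-17) = 2 + 17/9 = 35/9 ≈ 3.8889)
-1339 + Q*(-612) = -1339 + (35/9)*(-612) = -1339 - 2380 = -3719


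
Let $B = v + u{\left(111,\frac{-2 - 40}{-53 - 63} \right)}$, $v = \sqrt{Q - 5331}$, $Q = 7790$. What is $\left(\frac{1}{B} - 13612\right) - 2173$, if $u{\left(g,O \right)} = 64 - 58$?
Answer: $- \frac{38247061}{2423} + \frac{\sqrt{2459}}{2423} \approx -15785.0$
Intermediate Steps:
$u{\left(g,O \right)} = 6$
$v = \sqrt{2459}$ ($v = \sqrt{7790 - 5331} = \sqrt{2459} \approx 49.588$)
$B = 6 + \sqrt{2459}$ ($B = \sqrt{2459} + 6 = 6 + \sqrt{2459} \approx 55.588$)
$\left(\frac{1}{B} - 13612\right) - 2173 = \left(\frac{1}{6 + \sqrt{2459}} - 13612\right) - 2173 = \left(-13612 + \frac{1}{6 + \sqrt{2459}}\right) - 2173 = -15785 + \frac{1}{6 + \sqrt{2459}}$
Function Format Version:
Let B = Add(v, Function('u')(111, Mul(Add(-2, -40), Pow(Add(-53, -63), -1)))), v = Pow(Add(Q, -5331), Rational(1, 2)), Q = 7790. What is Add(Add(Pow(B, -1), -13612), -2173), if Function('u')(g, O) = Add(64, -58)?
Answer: Add(Rational(-38247061, 2423), Mul(Rational(1, 2423), Pow(2459, Rational(1, 2)))) ≈ -15785.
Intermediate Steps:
Function('u')(g, O) = 6
v = Pow(2459, Rational(1, 2)) (v = Pow(Add(7790, -5331), Rational(1, 2)) = Pow(2459, Rational(1, 2)) ≈ 49.588)
B = Add(6, Pow(2459, Rational(1, 2))) (B = Add(Pow(2459, Rational(1, 2)), 6) = Add(6, Pow(2459, Rational(1, 2))) ≈ 55.588)
Add(Add(Pow(B, -1), -13612), -2173) = Add(Add(Pow(Add(6, Pow(2459, Rational(1, 2))), -1), -13612), -2173) = Add(Add(-13612, Pow(Add(6, Pow(2459, Rational(1, 2))), -1)), -2173) = Add(-15785, Pow(Add(6, Pow(2459, Rational(1, 2))), -1))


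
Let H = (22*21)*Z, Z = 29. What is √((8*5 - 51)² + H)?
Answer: √13519 ≈ 116.27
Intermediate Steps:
H = 13398 (H = (22*21)*29 = 462*29 = 13398)
√((8*5 - 51)² + H) = √((8*5 - 51)² + 13398) = √((40 - 51)² + 13398) = √((-11)² + 13398) = √(121 + 13398) = √13519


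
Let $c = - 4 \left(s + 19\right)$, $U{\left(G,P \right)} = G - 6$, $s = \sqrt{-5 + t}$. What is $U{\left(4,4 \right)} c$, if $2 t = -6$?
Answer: $152 + 16 i \sqrt{2} \approx 152.0 + 22.627 i$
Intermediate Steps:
$t = -3$ ($t = \frac{1}{2} \left(-6\right) = -3$)
$s = 2 i \sqrt{2}$ ($s = \sqrt{-5 - 3} = \sqrt{-8} = 2 i \sqrt{2} \approx 2.8284 i$)
$U{\left(G,P \right)} = -6 + G$ ($U{\left(G,P \right)} = G - 6 = -6 + G$)
$c = -76 - 8 i \sqrt{2}$ ($c = - 4 \left(2 i \sqrt{2} + 19\right) = - 4 \left(19 + 2 i \sqrt{2}\right) = - (76 + 8 i \sqrt{2}) = -76 - 8 i \sqrt{2} \approx -76.0 - 11.314 i$)
$U{\left(4,4 \right)} c = \left(-6 + 4\right) \left(-76 - 8 i \sqrt{2}\right) = - 2 \left(-76 - 8 i \sqrt{2}\right) = 152 + 16 i \sqrt{2}$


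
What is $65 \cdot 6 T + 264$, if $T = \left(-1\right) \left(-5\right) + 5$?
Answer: $4164$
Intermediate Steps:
$T = 10$ ($T = 5 + 5 = 10$)
$65 \cdot 6 T + 264 = 65 \cdot 6 \cdot 10 + 264 = 390 \cdot 10 + 264 = 3900 + 264 = 4164$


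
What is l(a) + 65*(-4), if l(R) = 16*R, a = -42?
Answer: -932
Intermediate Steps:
l(a) + 65*(-4) = 16*(-42) + 65*(-4) = -672 - 260 = -932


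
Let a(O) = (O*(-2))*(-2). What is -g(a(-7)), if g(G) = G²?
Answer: -784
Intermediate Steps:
a(O) = 4*O (a(O) = -2*O*(-2) = 4*O)
-g(a(-7)) = -(4*(-7))² = -1*(-28)² = -1*784 = -784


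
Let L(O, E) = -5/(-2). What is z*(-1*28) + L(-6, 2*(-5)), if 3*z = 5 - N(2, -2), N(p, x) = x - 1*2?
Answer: -163/2 ≈ -81.500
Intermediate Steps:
N(p, x) = -2 + x (N(p, x) = x - 2 = -2 + x)
L(O, E) = 5/2 (L(O, E) = -5*(-½) = 5/2)
z = 3 (z = (5 - (-2 - 2))/3 = (5 - 1*(-4))/3 = (5 + 4)/3 = (⅓)*9 = 3)
z*(-1*28) + L(-6, 2*(-5)) = 3*(-1*28) + 5/2 = 3*(-28) + 5/2 = -84 + 5/2 = -163/2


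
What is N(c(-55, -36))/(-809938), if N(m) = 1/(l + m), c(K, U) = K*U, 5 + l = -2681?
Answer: 1/571816228 ≈ 1.7488e-9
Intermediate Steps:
l = -2686 (l = -5 - 2681 = -2686)
N(m) = 1/(-2686 + m)
N(c(-55, -36))/(-809938) = 1/(-2686 - 55*(-36)*(-809938)) = -1/809938/(-2686 + 1980) = -1/809938/(-706) = -1/706*(-1/809938) = 1/571816228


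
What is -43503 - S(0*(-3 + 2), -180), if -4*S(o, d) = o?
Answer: -43503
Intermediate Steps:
S(o, d) = -o/4
-43503 - S(0*(-3 + 2), -180) = -43503 - (-1)*0*(-3 + 2)/4 = -43503 - (-1)*0*(-1)/4 = -43503 - (-1)*0/4 = -43503 - 1*0 = -43503 + 0 = -43503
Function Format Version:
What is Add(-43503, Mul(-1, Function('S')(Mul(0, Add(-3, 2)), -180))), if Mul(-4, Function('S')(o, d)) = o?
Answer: -43503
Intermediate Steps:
Function('S')(o, d) = Mul(Rational(-1, 4), o)
Add(-43503, Mul(-1, Function('S')(Mul(0, Add(-3, 2)), -180))) = Add(-43503, Mul(-1, Mul(Rational(-1, 4), Mul(0, Add(-3, 2))))) = Add(-43503, Mul(-1, Mul(Rational(-1, 4), Mul(0, -1)))) = Add(-43503, Mul(-1, Mul(Rational(-1, 4), 0))) = Add(-43503, Mul(-1, 0)) = Add(-43503, 0) = -43503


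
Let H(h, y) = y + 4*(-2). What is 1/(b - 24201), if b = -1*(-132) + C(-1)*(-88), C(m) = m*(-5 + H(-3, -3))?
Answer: -1/25477 ≈ -3.9251e-5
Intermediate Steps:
H(h, y) = -8 + y (H(h, y) = y - 8 = -8 + y)
C(m) = -16*m (C(m) = m*(-5 + (-8 - 3)) = m*(-5 - 11) = m*(-16) = -16*m)
b = -1276 (b = -1*(-132) - 16*(-1)*(-88) = 132 + 16*(-88) = 132 - 1408 = -1276)
1/(b - 24201) = 1/(-1276 - 24201) = 1/(-25477) = -1/25477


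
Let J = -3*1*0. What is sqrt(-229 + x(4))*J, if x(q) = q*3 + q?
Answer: 0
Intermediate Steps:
x(q) = 4*q (x(q) = 3*q + q = 4*q)
J = 0 (J = -3*0 = 0)
sqrt(-229 + x(4))*J = sqrt(-229 + 4*4)*0 = sqrt(-229 + 16)*0 = sqrt(-213)*0 = (I*sqrt(213))*0 = 0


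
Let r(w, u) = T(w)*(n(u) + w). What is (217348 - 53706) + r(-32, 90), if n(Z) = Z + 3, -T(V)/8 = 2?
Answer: 162666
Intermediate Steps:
T(V) = -16 (T(V) = -8*2 = -16)
n(Z) = 3 + Z
r(w, u) = -48 - 16*u - 16*w (r(w, u) = -16*((3 + u) + w) = -16*(3 + u + w) = -48 - 16*u - 16*w)
(217348 - 53706) + r(-32, 90) = (217348 - 53706) + (-48 - 16*90 - 16*(-32)) = 163642 + (-48 - 1440 + 512) = 163642 - 976 = 162666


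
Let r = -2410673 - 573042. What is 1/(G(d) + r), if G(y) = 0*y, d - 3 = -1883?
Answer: -1/2983715 ≈ -3.3515e-7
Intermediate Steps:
d = -1880 (d = 3 - 1883 = -1880)
G(y) = 0
r = -2983715
1/(G(d) + r) = 1/(0 - 2983715) = 1/(-2983715) = -1/2983715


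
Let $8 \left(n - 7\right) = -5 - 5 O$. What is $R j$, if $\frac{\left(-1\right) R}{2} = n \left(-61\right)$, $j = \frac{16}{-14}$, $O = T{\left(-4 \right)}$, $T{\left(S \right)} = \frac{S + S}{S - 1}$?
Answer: $- \frac{5246}{7} \approx -749.43$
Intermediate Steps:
$T{\left(S \right)} = \frac{2 S}{-1 + S}$
$O = \frac{8}{5}$ ($O = 2 \left(-4\right) \frac{1}{-1 - 4} = 2 \left(-4\right) \frac{1}{-5} = 2 \left(-4\right) \left(- \frac{1}{5}\right) = \frac{8}{5} \approx 1.6$)
$j = - \frac{8}{7}$ ($j = 16 \left(- \frac{1}{14}\right) = - \frac{8}{7} \approx -1.1429$)
$n = \frac{43}{8}$ ($n = 7 + \frac{-5 - 8}{8} = 7 + \frac{1}{8} \left(-13\right) = 7 - \frac{13}{8} = \frac{43}{8} \approx 5.375$)
$R = \frac{2623}{4}$ ($R = - 2 \cdot \frac{43}{8} \left(-61\right) = \left(-2\right) \left(- \frac{2623}{8}\right) = \frac{2623}{4} \approx 655.75$)
$R j = \frac{2623}{4} \left(- \frac{8}{7}\right) = - \frac{5246}{7}$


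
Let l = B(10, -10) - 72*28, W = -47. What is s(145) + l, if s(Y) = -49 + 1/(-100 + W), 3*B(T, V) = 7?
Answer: -101071/49 ≈ -2062.7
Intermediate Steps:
B(T, V) = 7/3 (B(T, V) = (⅓)*7 = 7/3)
l = -6041/3 (l = 7/3 - 72*28 = 7/3 - 2016 = -6041/3 ≈ -2013.7)
s(Y) = -7204/147 (s(Y) = -49 + 1/(-100 - 47) = -49 + 1/(-147) = -49 - 1/147 = -7204/147)
s(145) + l = -7204/147 - 6041/3 = -101071/49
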